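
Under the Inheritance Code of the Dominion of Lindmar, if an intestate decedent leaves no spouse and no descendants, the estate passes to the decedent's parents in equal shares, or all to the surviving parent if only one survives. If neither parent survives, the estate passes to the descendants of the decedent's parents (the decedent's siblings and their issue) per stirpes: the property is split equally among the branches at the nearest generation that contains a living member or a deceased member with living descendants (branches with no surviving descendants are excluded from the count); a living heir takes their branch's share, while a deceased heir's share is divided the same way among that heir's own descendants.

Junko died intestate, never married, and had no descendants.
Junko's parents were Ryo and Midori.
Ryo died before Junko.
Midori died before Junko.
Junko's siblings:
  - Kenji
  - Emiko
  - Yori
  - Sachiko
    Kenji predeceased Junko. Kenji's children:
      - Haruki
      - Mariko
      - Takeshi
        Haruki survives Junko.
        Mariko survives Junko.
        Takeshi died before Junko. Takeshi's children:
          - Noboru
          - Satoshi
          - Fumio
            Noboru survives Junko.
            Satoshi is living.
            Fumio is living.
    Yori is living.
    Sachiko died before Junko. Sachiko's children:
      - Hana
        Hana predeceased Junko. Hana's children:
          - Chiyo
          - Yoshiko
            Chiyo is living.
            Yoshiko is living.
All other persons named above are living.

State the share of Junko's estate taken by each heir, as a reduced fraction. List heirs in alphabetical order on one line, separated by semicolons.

Neither parent survives and there are no descendants, so the estate passes to Junko's siblings and their issue per stirpes.
The estate is divided into 4 equal shares of 1/4 among Kenji, Emiko, Yori, Sachiko.
Kenji predeceased; the 1/4 allotted to Kenji's branch passes to Kenji's issue by representation.
The 1/4 is divided into 3 equal shares of 1/12 among Haruki, Mariko, Takeshi.
Haruki is living and takes 1/12.
Mariko is living and takes 1/12.
Takeshi predeceased; the 1/12 allotted to Takeshi's branch passes to Takeshi's issue by representation.
The 1/12 is divided into 3 equal shares of 1/36 among Noboru, Satoshi, Fumio.
Noboru is living and takes 1/36.
Satoshi is living and takes 1/36.
Fumio is living and takes 1/36.
Emiko is living and takes 1/4.
Yori is living and takes 1/4.
Sachiko predeceased; the 1/4 allotted to Sachiko's branch passes to Sachiko's issue by representation.
Hana's line is the sole branch at this level, so the full 1/4 passes to Hana's issue by representation.
The 1/4 is divided into 2 equal shares of 1/8 among Chiyo, Yoshiko.
Chiyo is living and takes 1/8.
Yoshiko is living and takes 1/8.

Chiyo 1/8; Emiko 1/4; Fumio 1/36; Haruki 1/12; Mariko 1/12; Noboru 1/36; Satoshi 1/36; Yori 1/4; Yoshiko 1/8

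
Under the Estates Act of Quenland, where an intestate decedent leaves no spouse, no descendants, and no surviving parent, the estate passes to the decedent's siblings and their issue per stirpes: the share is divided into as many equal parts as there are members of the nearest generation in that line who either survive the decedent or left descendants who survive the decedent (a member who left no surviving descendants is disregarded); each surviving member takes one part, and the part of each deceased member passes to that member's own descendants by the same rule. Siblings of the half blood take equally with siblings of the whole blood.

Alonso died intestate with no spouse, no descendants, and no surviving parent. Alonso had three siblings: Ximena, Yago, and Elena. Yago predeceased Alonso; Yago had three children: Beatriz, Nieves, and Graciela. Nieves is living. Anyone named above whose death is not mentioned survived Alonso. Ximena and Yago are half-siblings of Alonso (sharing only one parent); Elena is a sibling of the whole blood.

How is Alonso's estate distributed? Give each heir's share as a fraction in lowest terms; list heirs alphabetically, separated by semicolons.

No spouse, descendants, or parent survives, so the estate passes to Alonso's siblings per stirpes.
Half-blood and whole-blood siblings take equally under the stated rule.
The estate is divided into 3 equal shares of 1/3 among Ximena, Yago, Elena.
Ximena is living and takes 1/3.
Yago predeceased; the 1/3 allotted to Yago's branch passes to Yago's issue by representation.
The 1/3 is divided into 3 equal shares of 1/9 among Beatriz, Nieves, Graciela.
Beatriz is living and takes 1/9.
Nieves is living and takes 1/9.
Graciela is living and takes 1/9.
Elena is living and takes 1/3.

Beatriz 1/9; Elena 1/3; Graciela 1/9; Nieves 1/9; Ximena 1/3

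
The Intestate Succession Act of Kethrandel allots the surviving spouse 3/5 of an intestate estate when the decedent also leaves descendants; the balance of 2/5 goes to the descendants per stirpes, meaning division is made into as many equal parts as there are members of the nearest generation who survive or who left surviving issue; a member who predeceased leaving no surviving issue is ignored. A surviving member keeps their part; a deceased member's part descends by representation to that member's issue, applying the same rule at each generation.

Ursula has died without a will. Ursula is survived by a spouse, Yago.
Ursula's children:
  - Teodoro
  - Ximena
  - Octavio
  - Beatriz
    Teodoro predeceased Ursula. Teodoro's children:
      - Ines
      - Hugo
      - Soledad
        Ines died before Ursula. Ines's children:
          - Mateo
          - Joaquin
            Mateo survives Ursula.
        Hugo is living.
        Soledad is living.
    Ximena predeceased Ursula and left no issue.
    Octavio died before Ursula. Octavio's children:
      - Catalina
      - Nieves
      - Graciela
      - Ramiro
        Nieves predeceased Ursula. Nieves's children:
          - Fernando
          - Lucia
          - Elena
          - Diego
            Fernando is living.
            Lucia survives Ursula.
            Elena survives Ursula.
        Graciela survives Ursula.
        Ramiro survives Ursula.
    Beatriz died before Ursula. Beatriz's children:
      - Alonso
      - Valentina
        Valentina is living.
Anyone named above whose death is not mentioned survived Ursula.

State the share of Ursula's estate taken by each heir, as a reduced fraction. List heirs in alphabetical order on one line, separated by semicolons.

Alonso 1/15; Catalina 1/30; Diego 1/120; Elena 1/120; Fernando 1/120; Graciela 1/30; Hugo 2/45; Joaquin 1/45; Lucia 1/120; Mateo 1/45; Ramiro 1/30; Soledad 2/45; Valentina 1/15; Yago 3/5

Yago, as surviving spouse, takes 3/5.
The remaining 2/5 passes to Ursula's descendants per stirpes.
Ximena left no surviving issue, so that branch lapses and is disregarded.
The 2/5 is divided into 3 equal shares of 2/15 among Teodoro, Octavio, Beatriz.
Teodoro predeceased; the 2/15 allotted to Teodoro's branch passes to Teodoro's issue by representation.
The 2/15 is divided into 3 equal shares of 2/45 among Ines, Hugo, Soledad.
Ines predeceased; the 2/45 allotted to Ines's branch passes to Ines's issue by representation.
The 2/45 is divided into 2 equal shares of 1/45 among Mateo, Joaquin.
Mateo is living and takes 1/45.
Joaquin is living and takes 1/45.
Hugo is living and takes 2/45.
Soledad is living and takes 2/45.
Octavio predeceased; the 2/15 allotted to Octavio's branch passes to Octavio's issue by representation.
The 2/15 is divided into 4 equal shares of 1/30 among Catalina, Nieves, Graciela, Ramiro.
Catalina is living and takes 1/30.
Nieves predeceased; the 1/30 allotted to Nieves's branch passes to Nieves's issue by representation.
The 1/30 is divided into 4 equal shares of 1/120 among Fernando, Lucia, Elena, Diego.
Fernando is living and takes 1/120.
Lucia is living and takes 1/120.
Elena is living and takes 1/120.
Diego is living and takes 1/120.
Graciela is living and takes 1/30.
Ramiro is living and takes 1/30.
Beatriz predeceased; the 2/15 allotted to Beatriz's branch passes to Beatriz's issue by representation.
The 2/15 is divided into 2 equal shares of 1/15 among Alonso, Valentina.
Alonso is living and takes 1/15.
Valentina is living and takes 1/15.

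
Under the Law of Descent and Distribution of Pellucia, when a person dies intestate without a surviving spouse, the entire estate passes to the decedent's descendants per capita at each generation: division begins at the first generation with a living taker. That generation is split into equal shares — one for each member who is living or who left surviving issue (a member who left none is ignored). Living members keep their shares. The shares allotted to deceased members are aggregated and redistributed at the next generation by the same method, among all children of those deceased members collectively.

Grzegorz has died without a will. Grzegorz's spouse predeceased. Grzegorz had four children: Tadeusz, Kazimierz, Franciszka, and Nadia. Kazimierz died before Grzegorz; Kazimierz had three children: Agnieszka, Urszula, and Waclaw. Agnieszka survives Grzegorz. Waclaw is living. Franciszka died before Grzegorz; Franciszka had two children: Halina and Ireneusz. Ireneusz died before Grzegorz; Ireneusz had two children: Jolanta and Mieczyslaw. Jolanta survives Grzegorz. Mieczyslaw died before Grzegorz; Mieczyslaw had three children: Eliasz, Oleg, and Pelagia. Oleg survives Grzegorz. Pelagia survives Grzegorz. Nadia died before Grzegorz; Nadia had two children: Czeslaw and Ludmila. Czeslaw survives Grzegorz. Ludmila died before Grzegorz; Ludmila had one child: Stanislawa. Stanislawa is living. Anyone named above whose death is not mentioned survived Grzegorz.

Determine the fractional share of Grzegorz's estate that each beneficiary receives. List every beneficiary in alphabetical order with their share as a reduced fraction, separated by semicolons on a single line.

Agnieszka 3/28; Czeslaw 3/28; Eliasz 1/42; Halina 3/28; Jolanta 1/14; Oleg 1/42; Pelagia 1/42; Stanislawa 1/14; Tadeusz 1/4; Urszula 3/28; Waclaw 3/28

There is no surviving spouse, so the entire estate passes to Grzegorz's descendants per capita at each generation.
At generation 1 (Tadeusz, Kazimierz, Franciszka, Nadia) there are 4 shares of (1)/4 = 1/4 each.
Living: Tadeusz — each takes 1/4.
Deceased: Kazimierz, Franciszka, and Nadia. Their combined 3/4 is pooled and carried to generation 2.
At generation 2 (Agnieszka, Urszula, Waclaw, Halina, Ireneusz, Czeslaw, Ludmila) there are 7 shares of (3/4)/7 = 3/28 each.
Living: Agnieszka, Urszula, Waclaw, Halina, and Czeslaw — each takes 3/28.
Deceased: Ireneusz and Ludmila. Their combined 3/14 is pooled and carried to generation 3.
At generation 3 (Jolanta, Mieczyslaw, Stanislawa) there are 3 shares of (3/14)/3 = 1/14 each.
Living: Jolanta and Stanislawa — each takes 1/14.
Deceased: Mieczyslaw. That 1/14 share is carried to generation 4.
At generation 4 (Eliasz, Oleg, Pelagia) there are 3 shares of (1/14)/3 = 1/42 each.
Living: Eliasz, Oleg, and Pelagia — each takes 1/42.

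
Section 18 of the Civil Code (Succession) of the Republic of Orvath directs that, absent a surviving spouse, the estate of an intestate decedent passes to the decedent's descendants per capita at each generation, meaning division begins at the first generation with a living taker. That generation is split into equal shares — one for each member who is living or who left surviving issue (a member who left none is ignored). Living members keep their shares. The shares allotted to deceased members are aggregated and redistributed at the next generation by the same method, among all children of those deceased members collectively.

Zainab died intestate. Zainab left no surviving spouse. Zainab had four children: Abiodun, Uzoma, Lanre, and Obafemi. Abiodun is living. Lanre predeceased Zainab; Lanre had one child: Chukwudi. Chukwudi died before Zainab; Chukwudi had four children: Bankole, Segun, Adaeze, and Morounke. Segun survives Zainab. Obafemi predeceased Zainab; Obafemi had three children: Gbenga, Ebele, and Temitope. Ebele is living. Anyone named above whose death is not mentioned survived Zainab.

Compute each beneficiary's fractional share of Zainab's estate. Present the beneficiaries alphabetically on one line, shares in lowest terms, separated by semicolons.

There is no surviving spouse, so the entire estate passes to Zainab's descendants per capita at each generation.
At generation 1 (Abiodun, Uzoma, Lanre, Obafemi) there are 4 shares of (1)/4 = 1/4 each.
Living: Abiodun and Uzoma — each takes 1/4.
Deceased: Lanre and Obafemi. Their combined 1/2 is pooled and carried to generation 2.
At generation 2 (Chukwudi, Gbenga, Ebele, Temitope) there are 4 shares of (1/2)/4 = 1/8 each.
Living: Gbenga, Ebele, and Temitope — each takes 1/8.
Deceased: Chukwudi. That 1/8 share is carried to generation 3.
At generation 3 (Bankole, Segun, Adaeze, Morounke) there are 4 shares of (1/8)/4 = 1/32 each.
Living: Bankole, Segun, Adaeze, and Morounke — each takes 1/32.

Abiodun 1/4; Adaeze 1/32; Bankole 1/32; Ebele 1/8; Gbenga 1/8; Morounke 1/32; Segun 1/32; Temitope 1/8; Uzoma 1/4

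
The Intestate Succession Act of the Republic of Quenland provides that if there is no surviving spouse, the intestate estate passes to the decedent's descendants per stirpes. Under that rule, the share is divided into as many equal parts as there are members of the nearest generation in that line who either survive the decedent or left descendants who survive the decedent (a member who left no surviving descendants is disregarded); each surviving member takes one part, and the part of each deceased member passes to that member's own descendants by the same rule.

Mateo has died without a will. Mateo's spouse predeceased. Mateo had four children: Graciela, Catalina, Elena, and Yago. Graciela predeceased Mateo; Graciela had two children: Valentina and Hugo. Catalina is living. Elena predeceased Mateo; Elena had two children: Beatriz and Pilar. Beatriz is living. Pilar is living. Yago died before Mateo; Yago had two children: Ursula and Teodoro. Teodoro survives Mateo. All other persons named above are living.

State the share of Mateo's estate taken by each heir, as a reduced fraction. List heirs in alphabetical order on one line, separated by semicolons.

There is no surviving spouse, so the entire estate passes to Mateo's descendants per stirpes.
The estate is divided into 4 equal shares of 1/4 among Graciela, Catalina, Elena, Yago.
Graciela predeceased; the 1/4 allotted to Graciela's branch passes to Graciela's issue by representation.
The 1/4 is divided into 2 equal shares of 1/8 among Valentina, Hugo.
Valentina is living and takes 1/8.
Hugo is living and takes 1/8.
Catalina is living and takes 1/4.
Elena predeceased; the 1/4 allotted to Elena's branch passes to Elena's issue by representation.
The 1/4 is divided into 2 equal shares of 1/8 among Beatriz, Pilar.
Beatriz is living and takes 1/8.
Pilar is living and takes 1/8.
Yago predeceased; the 1/4 allotted to Yago's branch passes to Yago's issue by representation.
The 1/4 is divided into 2 equal shares of 1/8 among Ursula, Teodoro.
Ursula is living and takes 1/8.
Teodoro is living and takes 1/8.

Beatriz 1/8; Catalina 1/4; Hugo 1/8; Pilar 1/8; Teodoro 1/8; Ursula 1/8; Valentina 1/8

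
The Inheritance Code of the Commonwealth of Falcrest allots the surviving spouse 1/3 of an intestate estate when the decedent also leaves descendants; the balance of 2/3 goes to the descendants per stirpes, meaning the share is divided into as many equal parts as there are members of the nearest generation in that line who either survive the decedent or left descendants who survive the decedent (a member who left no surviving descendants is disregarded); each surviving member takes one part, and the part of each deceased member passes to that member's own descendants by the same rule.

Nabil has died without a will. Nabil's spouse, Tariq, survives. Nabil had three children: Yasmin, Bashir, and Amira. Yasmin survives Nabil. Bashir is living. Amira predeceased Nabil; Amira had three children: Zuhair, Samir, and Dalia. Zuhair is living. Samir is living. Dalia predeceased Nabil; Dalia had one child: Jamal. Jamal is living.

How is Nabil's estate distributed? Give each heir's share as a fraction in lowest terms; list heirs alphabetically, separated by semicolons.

Bashir 2/9; Jamal 2/27; Samir 2/27; Tariq 1/3; Yasmin 2/9; Zuhair 2/27

Tariq, as surviving spouse, takes 1/3.
The remaining 2/3 passes to Nabil's descendants per stirpes.
The 2/3 is divided into 3 equal shares of 2/9 among Yasmin, Bashir, Amira.
Yasmin is living and takes 2/9.
Bashir is living and takes 2/9.
Amira predeceased; the 2/9 allotted to Amira's branch passes to Amira's issue by representation.
The 2/9 is divided into 3 equal shares of 2/27 among Zuhair, Samir, Dalia.
Zuhair is living and takes 2/27.
Samir is living and takes 2/27.
Dalia predeceased; the 2/27 allotted to Dalia's branch passes to Dalia's issue by representation.
Jamal is the sole taker at this level and receives the full 2/27.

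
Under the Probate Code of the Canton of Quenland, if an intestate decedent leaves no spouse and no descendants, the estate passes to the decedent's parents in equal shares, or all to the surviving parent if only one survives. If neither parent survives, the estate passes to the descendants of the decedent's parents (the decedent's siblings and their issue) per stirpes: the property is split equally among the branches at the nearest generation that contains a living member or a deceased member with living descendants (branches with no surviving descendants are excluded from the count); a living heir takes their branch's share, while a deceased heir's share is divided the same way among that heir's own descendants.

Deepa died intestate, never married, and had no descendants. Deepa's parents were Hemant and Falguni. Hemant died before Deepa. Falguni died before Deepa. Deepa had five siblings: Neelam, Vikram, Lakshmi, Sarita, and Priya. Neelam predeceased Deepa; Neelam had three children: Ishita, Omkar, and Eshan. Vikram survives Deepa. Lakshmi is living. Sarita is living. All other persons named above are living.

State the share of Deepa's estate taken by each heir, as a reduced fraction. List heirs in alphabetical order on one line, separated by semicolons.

Neither parent survives and there are no descendants, so the estate passes to Deepa's siblings and their issue per stirpes.
The estate is divided into 5 equal shares of 1/5 among Neelam, Vikram, Lakshmi, Sarita, Priya.
Neelam predeceased; the 1/5 allotted to Neelam's branch passes to Neelam's issue by representation.
The 1/5 is divided into 3 equal shares of 1/15 among Ishita, Omkar, Eshan.
Ishita is living and takes 1/15.
Omkar is living and takes 1/15.
Eshan is living and takes 1/15.
Vikram is living and takes 1/5.
Lakshmi is living and takes 1/5.
Sarita is living and takes 1/5.
Priya is living and takes 1/5.

Eshan 1/15; Ishita 1/15; Lakshmi 1/5; Omkar 1/15; Priya 1/5; Sarita 1/5; Vikram 1/5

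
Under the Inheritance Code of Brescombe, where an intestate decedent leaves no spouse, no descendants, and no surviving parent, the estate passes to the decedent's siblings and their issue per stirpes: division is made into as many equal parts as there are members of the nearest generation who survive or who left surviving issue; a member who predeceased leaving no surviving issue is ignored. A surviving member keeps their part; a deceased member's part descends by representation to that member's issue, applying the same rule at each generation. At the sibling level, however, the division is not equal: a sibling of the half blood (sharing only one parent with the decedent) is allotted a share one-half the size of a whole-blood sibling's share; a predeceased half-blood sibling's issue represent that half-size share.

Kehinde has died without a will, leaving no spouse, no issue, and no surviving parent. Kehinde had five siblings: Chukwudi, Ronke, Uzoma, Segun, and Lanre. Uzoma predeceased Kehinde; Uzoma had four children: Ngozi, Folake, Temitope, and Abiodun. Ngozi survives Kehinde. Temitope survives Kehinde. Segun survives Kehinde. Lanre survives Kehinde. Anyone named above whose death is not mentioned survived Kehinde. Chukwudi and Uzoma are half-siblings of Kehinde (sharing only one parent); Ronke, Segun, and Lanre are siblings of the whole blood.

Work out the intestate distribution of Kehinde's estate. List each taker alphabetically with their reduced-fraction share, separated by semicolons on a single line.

No spouse, descendants, or parent survives, so the estate passes to Kehinde's siblings per stirpes.
Half-blood siblings count for one-half the weight of whole-blood siblings at the initial division.
Dividing 1 in proportion to weights (total weight 4): Chukwudi (weight 1/2) → 1/8; Ronke (weight 1) → 1/4; Uzoma (weight 1/2) → 1/8; Segun (weight 1) → 1/4; Lanre (weight 1) → 1/4.
Chukwudi is living and takes 1/8.
Ronke is living and takes 1/4.
Uzoma predeceased; the 1/8 allotted to Uzoma's branch passes to Uzoma's issue by representation.
The 1/8 is divided into 4 equal shares of 1/32 among Ngozi, Folake, Temitope, Abiodun.
Ngozi is living and takes 1/32.
Folake is living and takes 1/32.
Temitope is living and takes 1/32.
Abiodun is living and takes 1/32.
Segun is living and takes 1/4.
Lanre is living and takes 1/4.

Abiodun 1/32; Chukwudi 1/8; Folake 1/32; Lanre 1/4; Ngozi 1/32; Ronke 1/4; Segun 1/4; Temitope 1/32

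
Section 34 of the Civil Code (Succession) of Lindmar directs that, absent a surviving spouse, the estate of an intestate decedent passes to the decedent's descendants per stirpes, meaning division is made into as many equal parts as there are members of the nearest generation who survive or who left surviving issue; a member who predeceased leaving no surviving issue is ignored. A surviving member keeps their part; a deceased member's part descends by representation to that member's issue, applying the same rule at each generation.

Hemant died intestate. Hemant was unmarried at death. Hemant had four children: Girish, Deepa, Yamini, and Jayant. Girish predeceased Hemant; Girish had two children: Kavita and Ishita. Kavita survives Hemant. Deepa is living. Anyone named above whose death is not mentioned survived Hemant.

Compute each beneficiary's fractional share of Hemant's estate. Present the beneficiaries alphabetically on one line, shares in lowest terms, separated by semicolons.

There is no surviving spouse, so the entire estate passes to Hemant's descendants per stirpes.
The estate is divided into 4 equal shares of 1/4 among Girish, Deepa, Yamini, Jayant.
Girish predeceased; the 1/4 allotted to Girish's branch passes to Girish's issue by representation.
The 1/4 is divided into 2 equal shares of 1/8 among Kavita, Ishita.
Kavita is living and takes 1/8.
Ishita is living and takes 1/8.
Deepa is living and takes 1/4.
Yamini is living and takes 1/4.
Jayant is living and takes 1/4.

Deepa 1/4; Ishita 1/8; Jayant 1/4; Kavita 1/8; Yamini 1/4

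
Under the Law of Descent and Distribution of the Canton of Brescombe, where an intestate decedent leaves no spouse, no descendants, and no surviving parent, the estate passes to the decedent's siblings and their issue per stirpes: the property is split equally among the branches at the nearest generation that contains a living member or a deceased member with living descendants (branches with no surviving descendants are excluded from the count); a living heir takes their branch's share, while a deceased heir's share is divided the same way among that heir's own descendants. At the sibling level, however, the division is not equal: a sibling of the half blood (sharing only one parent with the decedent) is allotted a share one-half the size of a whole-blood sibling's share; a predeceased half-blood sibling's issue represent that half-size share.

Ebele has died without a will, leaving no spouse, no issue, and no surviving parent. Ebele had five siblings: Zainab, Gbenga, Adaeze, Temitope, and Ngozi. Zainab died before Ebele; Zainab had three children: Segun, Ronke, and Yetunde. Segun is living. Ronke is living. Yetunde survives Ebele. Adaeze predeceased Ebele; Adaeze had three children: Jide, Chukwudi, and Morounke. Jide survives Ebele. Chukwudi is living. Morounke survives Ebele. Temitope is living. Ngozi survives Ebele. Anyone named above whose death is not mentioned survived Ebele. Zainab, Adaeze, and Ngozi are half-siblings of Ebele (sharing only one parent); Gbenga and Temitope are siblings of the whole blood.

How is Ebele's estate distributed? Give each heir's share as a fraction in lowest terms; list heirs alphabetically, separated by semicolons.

Chukwudi 1/21; Gbenga 2/7; Jide 1/21; Morounke 1/21; Ngozi 1/7; Ronke 1/21; Segun 1/21; Temitope 2/7; Yetunde 1/21

No spouse, descendants, or parent survives, so the estate passes to Ebele's siblings per stirpes.
Half-blood siblings count for one-half the weight of whole-blood siblings at the initial division.
Dividing 1 in proportion to weights (total weight 7/2): Zainab (weight 1/2) → 1/7; Gbenga (weight 1) → 2/7; Adaeze (weight 1/2) → 1/7; Temitope (weight 1) → 2/7; Ngozi (weight 1/2) → 1/7.
Zainab predeceased; the 1/7 allotted to Zainab's branch passes to Zainab's issue by representation.
The 1/7 is divided into 3 equal shares of 1/21 among Segun, Ronke, Yetunde.
Segun is living and takes 1/21.
Ronke is living and takes 1/21.
Yetunde is living and takes 1/21.
Gbenga is living and takes 2/7.
Adaeze predeceased; the 1/7 allotted to Adaeze's branch passes to Adaeze's issue by representation.
The 1/7 is divided into 3 equal shares of 1/21 among Jide, Chukwudi, Morounke.
Jide is living and takes 1/21.
Chukwudi is living and takes 1/21.
Morounke is living and takes 1/21.
Temitope is living and takes 2/7.
Ngozi is living and takes 1/7.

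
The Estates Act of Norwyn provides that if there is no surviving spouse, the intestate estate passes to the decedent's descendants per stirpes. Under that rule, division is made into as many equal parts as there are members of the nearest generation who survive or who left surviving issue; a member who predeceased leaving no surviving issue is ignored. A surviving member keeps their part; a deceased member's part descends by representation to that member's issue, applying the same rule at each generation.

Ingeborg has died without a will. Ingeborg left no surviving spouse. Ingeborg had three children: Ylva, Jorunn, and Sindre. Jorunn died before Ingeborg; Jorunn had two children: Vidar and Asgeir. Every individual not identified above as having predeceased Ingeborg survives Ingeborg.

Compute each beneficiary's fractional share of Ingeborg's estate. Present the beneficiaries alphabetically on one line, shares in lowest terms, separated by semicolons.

There is no surviving spouse, so the entire estate passes to Ingeborg's descendants per stirpes.
The estate is divided into 3 equal shares of 1/3 among Ylva, Jorunn, Sindre.
Ylva is living and takes 1/3.
Jorunn predeceased; the 1/3 allotted to Jorunn's branch passes to Jorunn's issue by representation.
The 1/3 is divided into 2 equal shares of 1/6 among Vidar, Asgeir.
Vidar is living and takes 1/6.
Asgeir is living and takes 1/6.
Sindre is living and takes 1/3.

Asgeir 1/6; Sindre 1/3; Vidar 1/6; Ylva 1/3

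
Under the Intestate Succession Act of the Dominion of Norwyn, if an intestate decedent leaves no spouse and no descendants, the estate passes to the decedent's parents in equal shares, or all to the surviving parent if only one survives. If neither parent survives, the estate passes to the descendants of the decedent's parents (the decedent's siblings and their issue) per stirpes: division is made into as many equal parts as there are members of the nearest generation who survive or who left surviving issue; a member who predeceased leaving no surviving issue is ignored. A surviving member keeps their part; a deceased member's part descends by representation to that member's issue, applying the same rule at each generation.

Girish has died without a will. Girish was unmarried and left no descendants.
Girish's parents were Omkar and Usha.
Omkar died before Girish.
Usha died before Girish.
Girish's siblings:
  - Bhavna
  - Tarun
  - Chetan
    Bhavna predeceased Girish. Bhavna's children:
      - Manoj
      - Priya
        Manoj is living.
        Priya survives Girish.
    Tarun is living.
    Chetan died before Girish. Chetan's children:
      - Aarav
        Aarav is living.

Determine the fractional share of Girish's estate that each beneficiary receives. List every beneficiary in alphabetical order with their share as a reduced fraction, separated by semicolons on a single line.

Neither parent survives and there are no descendants, so the estate passes to Girish's siblings and their issue per stirpes.
The estate is divided into 3 equal shares of 1/3 among Bhavna, Tarun, Chetan.
Bhavna predeceased; the 1/3 allotted to Bhavna's branch passes to Bhavna's issue by representation.
The 1/3 is divided into 2 equal shares of 1/6 among Manoj, Priya.
Manoj is living and takes 1/6.
Priya is living and takes 1/6.
Tarun is living and takes 1/3.
Chetan predeceased; the 1/3 allotted to Chetan's branch passes to Chetan's issue by representation.
Aarav is the sole taker at this level and receives the full 1/3.

Aarav 1/3; Manoj 1/6; Priya 1/6; Tarun 1/3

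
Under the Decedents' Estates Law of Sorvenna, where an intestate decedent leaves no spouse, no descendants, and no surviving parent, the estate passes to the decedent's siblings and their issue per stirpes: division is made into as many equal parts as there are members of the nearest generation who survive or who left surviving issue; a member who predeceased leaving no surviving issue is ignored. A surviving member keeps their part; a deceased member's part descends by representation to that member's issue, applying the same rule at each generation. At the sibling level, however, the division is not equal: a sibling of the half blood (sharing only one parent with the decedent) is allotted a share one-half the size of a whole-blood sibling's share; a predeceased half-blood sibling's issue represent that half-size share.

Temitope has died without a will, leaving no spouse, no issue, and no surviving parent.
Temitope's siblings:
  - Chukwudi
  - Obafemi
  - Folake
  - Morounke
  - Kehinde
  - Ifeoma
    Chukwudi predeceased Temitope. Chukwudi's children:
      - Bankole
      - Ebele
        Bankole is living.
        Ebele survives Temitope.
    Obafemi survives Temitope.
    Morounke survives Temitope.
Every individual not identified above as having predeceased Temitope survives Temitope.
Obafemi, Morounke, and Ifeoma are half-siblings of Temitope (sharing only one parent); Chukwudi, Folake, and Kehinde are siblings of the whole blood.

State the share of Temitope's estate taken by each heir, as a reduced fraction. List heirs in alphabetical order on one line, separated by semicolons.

No spouse, descendants, or parent survives, so the estate passes to Temitope's siblings per stirpes.
Half-blood siblings count for one-half the weight of whole-blood siblings at the initial division.
Dividing 1 in proportion to weights (total weight 9/2): Chukwudi (weight 1) → 2/9; Obafemi (weight 1/2) → 1/9; Folake (weight 1) → 2/9; Morounke (weight 1/2) → 1/9; Kehinde (weight 1) → 2/9; Ifeoma (weight 1/2) → 1/9.
Chukwudi predeceased; the 2/9 allotted to Chukwudi's branch passes to Chukwudi's issue by representation.
The 2/9 is divided into 2 equal shares of 1/9 among Bankole, Ebele.
Bankole is living and takes 1/9.
Ebele is living and takes 1/9.
Obafemi is living and takes 1/9.
Folake is living and takes 2/9.
Morounke is living and takes 1/9.
Kehinde is living and takes 2/9.
Ifeoma is living and takes 1/9.

Bankole 1/9; Ebele 1/9; Folake 2/9; Ifeoma 1/9; Kehinde 2/9; Morounke 1/9; Obafemi 1/9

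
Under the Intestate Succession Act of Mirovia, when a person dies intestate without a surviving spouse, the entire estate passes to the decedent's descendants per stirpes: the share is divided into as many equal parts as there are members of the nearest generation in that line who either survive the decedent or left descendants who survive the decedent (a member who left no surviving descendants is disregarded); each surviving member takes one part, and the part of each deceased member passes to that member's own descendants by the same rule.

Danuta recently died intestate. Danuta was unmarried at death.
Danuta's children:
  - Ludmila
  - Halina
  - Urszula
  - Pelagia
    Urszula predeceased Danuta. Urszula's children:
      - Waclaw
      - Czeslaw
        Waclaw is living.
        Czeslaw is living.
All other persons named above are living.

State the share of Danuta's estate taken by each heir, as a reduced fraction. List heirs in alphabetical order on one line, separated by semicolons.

Czeslaw 1/8; Halina 1/4; Ludmila 1/4; Pelagia 1/4; Waclaw 1/8

There is no surviving spouse, so the entire estate passes to Danuta's descendants per stirpes.
The estate is divided into 4 equal shares of 1/4 among Ludmila, Halina, Urszula, Pelagia.
Ludmila is living and takes 1/4.
Halina is living and takes 1/4.
Urszula predeceased; the 1/4 allotted to Urszula's branch passes to Urszula's issue by representation.
The 1/4 is divided into 2 equal shares of 1/8 among Waclaw, Czeslaw.
Waclaw is living and takes 1/8.
Czeslaw is living and takes 1/8.
Pelagia is living and takes 1/4.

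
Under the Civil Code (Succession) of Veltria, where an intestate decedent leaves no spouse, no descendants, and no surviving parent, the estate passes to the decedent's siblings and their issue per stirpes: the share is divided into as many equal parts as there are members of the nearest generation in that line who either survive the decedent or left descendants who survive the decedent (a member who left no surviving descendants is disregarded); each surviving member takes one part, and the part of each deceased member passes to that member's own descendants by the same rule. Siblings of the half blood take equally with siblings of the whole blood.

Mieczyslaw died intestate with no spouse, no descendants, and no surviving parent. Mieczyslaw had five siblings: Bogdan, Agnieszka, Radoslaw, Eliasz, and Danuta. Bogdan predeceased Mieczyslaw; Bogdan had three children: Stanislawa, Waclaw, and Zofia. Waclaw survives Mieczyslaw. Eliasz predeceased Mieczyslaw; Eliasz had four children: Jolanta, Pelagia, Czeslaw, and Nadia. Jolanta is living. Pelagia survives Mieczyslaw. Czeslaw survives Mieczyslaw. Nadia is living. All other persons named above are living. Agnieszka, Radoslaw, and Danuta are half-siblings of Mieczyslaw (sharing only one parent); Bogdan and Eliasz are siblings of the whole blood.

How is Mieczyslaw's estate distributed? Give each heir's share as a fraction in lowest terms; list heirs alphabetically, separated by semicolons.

No spouse, descendants, or parent survives, so the estate passes to Mieczyslaw's siblings per stirpes.
Half-blood and whole-blood siblings take equally under the stated rule.
The estate is divided into 5 equal shares of 1/5 among Bogdan, Agnieszka, Radoslaw, Eliasz, Danuta.
Bogdan predeceased; the 1/5 allotted to Bogdan's branch passes to Bogdan's issue by representation.
The 1/5 is divided into 3 equal shares of 1/15 among Stanislawa, Waclaw, Zofia.
Stanislawa is living and takes 1/15.
Waclaw is living and takes 1/15.
Zofia is living and takes 1/15.
Agnieszka is living and takes 1/5.
Radoslaw is living and takes 1/5.
Eliasz predeceased; the 1/5 allotted to Eliasz's branch passes to Eliasz's issue by representation.
The 1/5 is divided into 4 equal shares of 1/20 among Jolanta, Pelagia, Czeslaw, Nadia.
Jolanta is living and takes 1/20.
Pelagia is living and takes 1/20.
Czeslaw is living and takes 1/20.
Nadia is living and takes 1/20.
Danuta is living and takes 1/5.

Agnieszka 1/5; Czeslaw 1/20; Danuta 1/5; Jolanta 1/20; Nadia 1/20; Pelagia 1/20; Radoslaw 1/5; Stanislawa 1/15; Waclaw 1/15; Zofia 1/15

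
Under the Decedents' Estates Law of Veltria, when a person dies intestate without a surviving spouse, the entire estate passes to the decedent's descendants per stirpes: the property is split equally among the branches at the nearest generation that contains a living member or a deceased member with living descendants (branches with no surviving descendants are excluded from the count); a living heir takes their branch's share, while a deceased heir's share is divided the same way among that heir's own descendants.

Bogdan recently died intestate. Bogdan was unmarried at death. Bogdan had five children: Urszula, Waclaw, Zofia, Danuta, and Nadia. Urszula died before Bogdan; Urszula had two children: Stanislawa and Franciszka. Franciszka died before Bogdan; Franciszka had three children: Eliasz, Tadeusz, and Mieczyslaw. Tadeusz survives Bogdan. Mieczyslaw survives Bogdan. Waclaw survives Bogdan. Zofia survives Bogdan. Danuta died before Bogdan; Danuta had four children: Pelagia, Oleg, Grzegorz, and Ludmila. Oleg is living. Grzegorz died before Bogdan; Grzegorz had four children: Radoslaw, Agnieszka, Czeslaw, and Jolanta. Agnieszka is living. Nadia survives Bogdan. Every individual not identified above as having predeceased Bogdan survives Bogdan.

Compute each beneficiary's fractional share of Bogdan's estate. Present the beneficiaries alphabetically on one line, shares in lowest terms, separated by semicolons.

There is no surviving spouse, so the entire estate passes to Bogdan's descendants per stirpes.
The estate is divided into 5 equal shares of 1/5 among Urszula, Waclaw, Zofia, Danuta, Nadia.
Urszula predeceased; the 1/5 allotted to Urszula's branch passes to Urszula's issue by representation.
The 1/5 is divided into 2 equal shares of 1/10 among Stanislawa, Franciszka.
Stanislawa is living and takes 1/10.
Franciszka predeceased; the 1/10 allotted to Franciszka's branch passes to Franciszka's issue by representation.
The 1/10 is divided into 3 equal shares of 1/30 among Eliasz, Tadeusz, Mieczyslaw.
Eliasz is living and takes 1/30.
Tadeusz is living and takes 1/30.
Mieczyslaw is living and takes 1/30.
Waclaw is living and takes 1/5.
Zofia is living and takes 1/5.
Danuta predeceased; the 1/5 allotted to Danuta's branch passes to Danuta's issue by representation.
The 1/5 is divided into 4 equal shares of 1/20 among Pelagia, Oleg, Grzegorz, Ludmila.
Pelagia is living and takes 1/20.
Oleg is living and takes 1/20.
Grzegorz predeceased; the 1/20 allotted to Grzegorz's branch passes to Grzegorz's issue by representation.
The 1/20 is divided into 4 equal shares of 1/80 among Radoslaw, Agnieszka, Czeslaw, Jolanta.
Radoslaw is living and takes 1/80.
Agnieszka is living and takes 1/80.
Czeslaw is living and takes 1/80.
Jolanta is living and takes 1/80.
Ludmila is living and takes 1/20.
Nadia is living and takes 1/5.

Agnieszka 1/80; Czeslaw 1/80; Eliasz 1/30; Jolanta 1/80; Ludmila 1/20; Mieczyslaw 1/30; Nadia 1/5; Oleg 1/20; Pelagia 1/20; Radoslaw 1/80; Stanislawa 1/10; Tadeusz 1/30; Waclaw 1/5; Zofia 1/5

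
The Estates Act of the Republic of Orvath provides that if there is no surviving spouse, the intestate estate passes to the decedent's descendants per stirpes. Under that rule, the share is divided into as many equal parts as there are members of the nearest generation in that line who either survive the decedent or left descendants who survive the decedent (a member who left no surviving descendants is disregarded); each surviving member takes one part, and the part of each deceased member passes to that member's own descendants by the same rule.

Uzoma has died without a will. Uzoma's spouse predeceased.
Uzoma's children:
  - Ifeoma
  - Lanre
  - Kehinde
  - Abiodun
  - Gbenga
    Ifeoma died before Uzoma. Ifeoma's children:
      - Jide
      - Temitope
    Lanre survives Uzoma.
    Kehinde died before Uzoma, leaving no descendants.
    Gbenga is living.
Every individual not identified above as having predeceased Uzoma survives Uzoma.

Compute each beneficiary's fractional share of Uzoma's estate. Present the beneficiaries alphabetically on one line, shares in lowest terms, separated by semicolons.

There is no surviving spouse, so the entire estate passes to Uzoma's descendants per stirpes.
Kehinde left no surviving issue, so that branch lapses and is disregarded.
The estate is divided into 4 equal shares of 1/4 among Ifeoma, Lanre, Abiodun, Gbenga.
Ifeoma predeceased; the 1/4 allotted to Ifeoma's branch passes to Ifeoma's issue by representation.
The 1/4 is divided into 2 equal shares of 1/8 among Jide, Temitope.
Jide is living and takes 1/8.
Temitope is living and takes 1/8.
Lanre is living and takes 1/4.
Abiodun is living and takes 1/4.
Gbenga is living and takes 1/4.

Abiodun 1/4; Gbenga 1/4; Jide 1/8; Lanre 1/4; Temitope 1/8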